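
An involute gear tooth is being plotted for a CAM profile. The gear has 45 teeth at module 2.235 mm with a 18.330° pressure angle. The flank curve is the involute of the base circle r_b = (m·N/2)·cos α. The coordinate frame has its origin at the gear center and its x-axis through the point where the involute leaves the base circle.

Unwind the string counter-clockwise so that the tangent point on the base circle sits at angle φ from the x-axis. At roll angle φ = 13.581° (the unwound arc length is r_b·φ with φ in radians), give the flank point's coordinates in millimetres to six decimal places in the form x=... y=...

pitch radius r_p = m·N/2 = 2.235·45/2 = 50.287500
base radius r_b = r_p·cos α = 50.287500·cos 18.330° = 47.735960
roll angle φ = 13.581° = 0.23703317 rad
x = r_b·(cos φ + φ·sin φ) = 47.735960·(0.97203892 + 0.23703317·0.23481979) = 49.058198
y = r_b·(sin φ − φ·cos φ) = 47.735960·(0.23481979 − 0.23703317·0.97203892) = 0.210722

x=49.058198 y=0.210722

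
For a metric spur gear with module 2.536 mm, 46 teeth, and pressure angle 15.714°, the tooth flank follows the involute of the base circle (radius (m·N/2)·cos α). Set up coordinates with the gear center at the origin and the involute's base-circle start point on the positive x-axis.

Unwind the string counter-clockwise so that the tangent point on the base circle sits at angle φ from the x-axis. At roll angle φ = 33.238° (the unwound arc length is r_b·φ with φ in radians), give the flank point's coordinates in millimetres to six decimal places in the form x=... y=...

pitch radius r_p = m·N/2 = 2.536·46/2 = 58.328000
base radius r_b = r_p·cos α = 58.328000·cos 15.714° = 56.148026
roll angle φ = 33.238° = 0.58011254 rad
x = r_b·(cos φ + φ·sin φ) = 56.148026·(0.83640097 + 0.58011254·0.54811807) = 64.815660
y = r_b·(sin φ − φ·cos φ) = 56.148026·(0.54811807 − 0.58011254·0.83640097) = 3.532350

x=64.815660 y=3.532350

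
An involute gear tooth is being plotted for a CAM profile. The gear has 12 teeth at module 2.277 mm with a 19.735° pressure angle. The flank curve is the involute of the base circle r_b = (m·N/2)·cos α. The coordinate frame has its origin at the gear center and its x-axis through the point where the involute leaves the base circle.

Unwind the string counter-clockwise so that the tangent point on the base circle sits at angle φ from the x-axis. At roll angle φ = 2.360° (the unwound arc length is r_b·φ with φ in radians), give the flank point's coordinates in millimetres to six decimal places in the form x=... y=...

x=12.870459 y=0.000300

pitch radius r_p = m·N/2 = 2.277·12/2 = 13.662000
base radius r_b = r_p·cos α = 13.662000·cos 19.735° = 12.859555
roll angle φ = 2.360° = 0.04118977 rad
x = r_b·(cos φ + φ·sin φ) = 12.859555·(0.99915182 + 0.04118977·0.04117812) = 12.870459
y = r_b·(sin φ − φ·cos φ) = 12.859555·(0.04117812 − 0.04118977·0.99915182) = 0.000300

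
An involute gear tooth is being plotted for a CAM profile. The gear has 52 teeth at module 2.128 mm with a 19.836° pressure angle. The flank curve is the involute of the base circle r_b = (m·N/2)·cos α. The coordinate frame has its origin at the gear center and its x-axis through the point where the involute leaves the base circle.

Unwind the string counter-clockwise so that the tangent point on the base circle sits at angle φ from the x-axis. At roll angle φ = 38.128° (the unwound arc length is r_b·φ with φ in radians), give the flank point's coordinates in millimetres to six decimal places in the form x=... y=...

pitch radius r_p = m·N/2 = 2.128·52/2 = 55.328000
base radius r_b = r_p·cos α = 55.328000·cos 19.836° = 52.045265
roll angle φ = 38.128° = 0.66545914 rad
x = r_b·(cos φ + φ·sin φ) = 52.045265·(0.78663339 + 0.66545914·0.61742037) = 62.324279
y = r_b·(sin φ − φ·cos φ) = 52.045265·(0.61742037 − 0.66545914·0.78663339) = 4.889548

x=62.324279 y=4.889548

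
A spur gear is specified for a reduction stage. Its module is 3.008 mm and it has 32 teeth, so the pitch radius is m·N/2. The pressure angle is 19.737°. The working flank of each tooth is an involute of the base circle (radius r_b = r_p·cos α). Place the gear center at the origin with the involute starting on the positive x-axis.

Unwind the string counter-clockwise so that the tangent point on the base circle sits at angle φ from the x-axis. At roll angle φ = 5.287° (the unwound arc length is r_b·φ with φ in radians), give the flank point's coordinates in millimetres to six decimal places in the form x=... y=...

pitch radius r_p = m·N/2 = 3.008·32/2 = 48.128000
base radius r_b = r_p·cos α = 48.128000·cos 19.737° = 45.300608
roll angle φ = 5.287° = 0.09227556 rad
x = r_b·(cos φ + φ·sin φ) = 45.300608·(0.99574563 + 0.09227556·0.09214466) = 45.493060
y = r_b·(sin φ − φ·cos φ) = 45.300608·(0.09214466 − 0.09227556·0.99574563) = 0.011854

x=45.493060 y=0.011854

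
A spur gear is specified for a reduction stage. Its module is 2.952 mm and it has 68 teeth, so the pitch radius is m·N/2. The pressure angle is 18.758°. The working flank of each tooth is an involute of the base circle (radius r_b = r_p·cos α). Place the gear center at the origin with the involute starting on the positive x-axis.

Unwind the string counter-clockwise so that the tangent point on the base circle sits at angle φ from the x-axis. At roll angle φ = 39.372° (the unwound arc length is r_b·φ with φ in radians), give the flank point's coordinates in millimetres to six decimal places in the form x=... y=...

x=114.895196 y=9.802075

pitch radius r_p = m·N/2 = 2.952·68/2 = 100.368000
base radius r_b = r_p·cos α = 100.368000·cos 18.758° = 95.036978
roll angle φ = 39.372° = 0.68717103 rad
x = r_b·(cos φ + φ·sin φ) = 95.036978·(0.77304367 + 0.68717103·0.63435281) = 114.895196
y = r_b·(sin φ − φ·cos φ) = 95.036978·(0.63435281 − 0.68717103·0.77304367) = 9.802075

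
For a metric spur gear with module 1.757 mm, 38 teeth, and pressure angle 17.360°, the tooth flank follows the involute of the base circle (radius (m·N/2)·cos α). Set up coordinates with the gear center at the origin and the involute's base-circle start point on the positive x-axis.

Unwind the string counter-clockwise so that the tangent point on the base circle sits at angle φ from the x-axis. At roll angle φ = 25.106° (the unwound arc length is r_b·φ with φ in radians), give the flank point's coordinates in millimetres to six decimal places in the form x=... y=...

x=34.775945 y=0.876516

pitch radius r_p = m·N/2 = 1.757·38/2 = 33.383000
base radius r_b = r_p·cos α = 33.383000·cos 17.360° = 31.862366
roll angle φ = 25.106° = 0.43818236 rad
x = r_b·(cos φ + φ·sin φ) = 31.862366·(0.90552437 + 0.43818236·0.42429425) = 34.775945
y = r_b·(sin φ − φ·cos φ) = 31.862366·(0.42429425 − 0.43818236·0.90552437) = 0.876516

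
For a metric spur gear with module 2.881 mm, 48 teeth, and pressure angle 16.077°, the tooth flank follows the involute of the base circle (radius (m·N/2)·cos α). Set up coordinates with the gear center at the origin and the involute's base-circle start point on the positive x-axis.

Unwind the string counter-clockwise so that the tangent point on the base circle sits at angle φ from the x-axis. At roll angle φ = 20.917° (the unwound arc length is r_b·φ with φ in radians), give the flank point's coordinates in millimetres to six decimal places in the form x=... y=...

x=70.720808 y=1.063257

pitch radius r_p = m·N/2 = 2.881·48/2 = 69.144000
base radius r_b = r_p·cos α = 69.144000·cos 16.077° = 66.439806
roll angle φ = 20.917° = 0.36507052 rad
x = r_b·(cos φ + φ·sin φ) = 66.439806·(0.93409859 + 0.36507052·0.35701517) = 70.720808
y = r_b·(sin φ − φ·cos φ) = 66.439806·(0.35701517 − 0.36507052·0.93409859) = 1.063257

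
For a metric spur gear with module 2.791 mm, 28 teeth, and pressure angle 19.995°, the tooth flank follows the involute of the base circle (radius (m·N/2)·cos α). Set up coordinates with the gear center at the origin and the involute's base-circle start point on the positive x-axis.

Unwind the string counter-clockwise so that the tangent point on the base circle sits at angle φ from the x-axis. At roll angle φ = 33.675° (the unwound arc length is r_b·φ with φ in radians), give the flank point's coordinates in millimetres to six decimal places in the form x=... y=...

x=42.523460 y=2.400182

pitch radius r_p = m·N/2 = 2.791·28/2 = 39.074000
base radius r_b = r_p·cos α = 39.074000·cos 19.995° = 36.718716
roll angle φ = 33.675° = 0.58773963 rad
x = r_b·(cos φ + φ·sin φ) = 36.718716·(0.83219614 + 0.58773963·0.55448137) = 42.523460
y = r_b·(sin φ − φ·cos φ) = 36.718716·(0.55448137 − 0.58773963·0.83219614) = 2.400182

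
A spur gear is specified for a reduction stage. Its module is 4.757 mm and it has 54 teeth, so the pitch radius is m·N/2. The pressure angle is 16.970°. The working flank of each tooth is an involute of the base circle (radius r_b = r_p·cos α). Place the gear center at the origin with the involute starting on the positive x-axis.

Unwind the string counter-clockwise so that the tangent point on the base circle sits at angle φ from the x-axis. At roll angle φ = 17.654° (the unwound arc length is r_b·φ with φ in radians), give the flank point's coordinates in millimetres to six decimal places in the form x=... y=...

pitch radius r_p = m·N/2 = 4.757·54/2 = 128.439000
base radius r_b = r_p·cos α = 128.439000·cos 16.970° = 122.846472
roll angle φ = 17.654° = 0.30812043 rad
x = r_b·(cos φ + φ·sin φ) = 122.846472·(0.95290527 + 0.30812043·0.30326812) = 128.540205
y = r_b·(sin φ − φ·cos φ) = 122.846472·(0.30326812 − 0.30812043·0.95290527) = 1.186518

x=128.540205 y=1.186518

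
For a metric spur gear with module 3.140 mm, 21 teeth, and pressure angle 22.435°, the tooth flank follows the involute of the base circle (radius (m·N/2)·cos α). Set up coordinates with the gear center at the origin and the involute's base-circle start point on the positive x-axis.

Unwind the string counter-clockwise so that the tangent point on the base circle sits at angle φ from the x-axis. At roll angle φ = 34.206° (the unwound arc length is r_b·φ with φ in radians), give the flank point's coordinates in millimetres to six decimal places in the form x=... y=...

x=35.431031 y=2.085437

pitch radius r_p = m·N/2 = 3.140·21/2 = 32.970000
base radius r_b = r_p·cos α = 32.970000·cos 22.435° = 30.474602
roll angle φ = 34.206° = 0.59700732 rad
x = r_b·(cos φ + φ·sin φ) = 30.474602·(0.82702171 + 0.59700732·0.56216999) = 35.431031
y = r_b·(sin φ − φ·cos φ) = 30.474602·(0.56216999 − 0.59700732·0.82702171) = 2.085437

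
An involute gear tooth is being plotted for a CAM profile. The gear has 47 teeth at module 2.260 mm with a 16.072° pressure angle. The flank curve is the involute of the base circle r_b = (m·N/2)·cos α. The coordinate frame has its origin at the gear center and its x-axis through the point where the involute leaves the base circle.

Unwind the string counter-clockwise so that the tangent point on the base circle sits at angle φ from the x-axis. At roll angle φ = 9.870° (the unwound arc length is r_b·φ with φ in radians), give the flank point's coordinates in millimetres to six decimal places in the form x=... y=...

pitch radius r_p = m·N/2 = 2.260·47/2 = 53.110000
base radius r_b = r_p·cos α = 53.110000·cos 16.072° = 51.034172
roll angle φ = 9.870° = 0.17226400 rad
x = r_b·(cos φ + φ·sin φ) = 51.034172·(0.98519921 + 0.17226400·0.17141327) = 51.785781
y = r_b·(sin φ − φ·cos φ) = 51.034172·(0.17141327 − 0.17226400·0.98519921) = 0.086703

x=51.785781 y=0.086703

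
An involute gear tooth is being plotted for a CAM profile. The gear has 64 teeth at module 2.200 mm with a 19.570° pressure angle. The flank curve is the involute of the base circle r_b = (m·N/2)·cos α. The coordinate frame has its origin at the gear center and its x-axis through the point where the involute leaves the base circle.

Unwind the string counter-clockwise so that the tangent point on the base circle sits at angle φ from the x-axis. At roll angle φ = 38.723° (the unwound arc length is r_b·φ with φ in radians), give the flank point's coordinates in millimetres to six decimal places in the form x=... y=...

pitch radius r_p = m·N/2 = 2.200·64/2 = 70.400000
base radius r_b = r_p·cos α = 70.400000·cos 19.570° = 66.333201
roll angle φ = 38.723° = 0.67584385 rad
x = r_b·(cos φ + φ·sin φ) = 66.333201·(0.78017936 + 0.67584385·0.62555589) = 79.796018
y = r_b·(sin φ − φ·cos φ) = 66.333201·(0.62555589 − 0.67584385·0.78017936) = 6.518993

x=79.796018 y=6.518993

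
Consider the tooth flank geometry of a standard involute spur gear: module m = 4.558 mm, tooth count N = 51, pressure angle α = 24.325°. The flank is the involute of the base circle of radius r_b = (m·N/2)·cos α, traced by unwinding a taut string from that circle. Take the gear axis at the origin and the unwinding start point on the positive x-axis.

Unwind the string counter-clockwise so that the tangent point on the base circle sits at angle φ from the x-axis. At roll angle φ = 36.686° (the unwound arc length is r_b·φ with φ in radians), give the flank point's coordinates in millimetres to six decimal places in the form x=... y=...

x=125.445876 y=8.892849

pitch radius r_p = m·N/2 = 4.558·51/2 = 116.229000
base radius r_b = r_p·cos α = 116.229000·cos 24.325° = 105.910612
roll angle φ = 36.686° = 0.64029149 rad
x = r_b·(cos φ + φ·sin φ) = 105.910612·(0.80192165 + 0.64029149·0.59742922) = 125.445876
y = r_b·(sin φ − φ·cos φ) = 105.910612·(0.59742922 − 0.64029149·0.80192165) = 8.892849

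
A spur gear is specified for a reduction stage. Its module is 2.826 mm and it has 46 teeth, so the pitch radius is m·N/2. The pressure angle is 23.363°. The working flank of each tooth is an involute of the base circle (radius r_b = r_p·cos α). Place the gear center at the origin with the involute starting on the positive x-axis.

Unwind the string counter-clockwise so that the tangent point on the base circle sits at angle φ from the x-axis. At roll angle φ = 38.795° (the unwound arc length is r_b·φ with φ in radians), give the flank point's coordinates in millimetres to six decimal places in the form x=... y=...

pitch radius r_p = m·N/2 = 2.826·46/2 = 64.998000
base radius r_b = r_p·cos α = 64.998000·cos 23.363° = 59.668873
roll angle φ = 38.795° = 0.67710048 rad
x = r_b·(cos φ + φ·sin φ) = 59.668873·(0.77939264 + 0.67710048·0.62653580) = 71.818668
y = r_b·(sin φ − φ·cos φ) = 59.668873·(0.62653580 − 0.67710048·0.77939264) = 5.895802

x=71.818668 y=5.895802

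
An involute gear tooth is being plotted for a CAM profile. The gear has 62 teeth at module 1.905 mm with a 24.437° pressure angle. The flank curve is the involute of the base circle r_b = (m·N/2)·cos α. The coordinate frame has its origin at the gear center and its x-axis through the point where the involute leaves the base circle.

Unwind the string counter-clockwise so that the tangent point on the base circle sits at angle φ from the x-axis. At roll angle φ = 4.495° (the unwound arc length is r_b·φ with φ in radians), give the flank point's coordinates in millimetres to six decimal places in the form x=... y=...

x=53.929859 y=0.008648

pitch radius r_p = m·N/2 = 1.905·62/2 = 59.055000
base radius r_b = r_p·cos α = 59.055000·cos 24.437° = 53.764658
roll angle φ = 4.495° = 0.07845255 rad
x = r_b·(cos φ + φ·sin φ) = 53.764658·(0.99692418 + 0.07845255·0.07837210) = 53.929859
y = r_b·(sin φ − φ·cos φ) = 53.764658·(0.07837210 − 0.07845255·0.99692418) = 0.008648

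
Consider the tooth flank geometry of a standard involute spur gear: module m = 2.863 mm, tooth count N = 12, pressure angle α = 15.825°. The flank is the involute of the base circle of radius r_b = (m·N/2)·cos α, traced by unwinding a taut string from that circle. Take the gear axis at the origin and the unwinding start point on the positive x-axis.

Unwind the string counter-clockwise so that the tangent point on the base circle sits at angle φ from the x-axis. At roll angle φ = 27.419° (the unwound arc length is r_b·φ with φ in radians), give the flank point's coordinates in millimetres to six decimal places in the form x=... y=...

x=18.312394 y=0.590037

pitch radius r_p = m·N/2 = 2.863·12/2 = 17.178000
base radius r_b = r_p·cos α = 17.178000·cos 15.825° = 16.526938
roll angle φ = 27.419° = 0.47855183 rad
x = r_b·(cos φ + φ·sin φ) = 16.526938·(0.88766273 + 0.47855183·0.46049417) = 18.312394
y = r_b·(sin φ − φ·cos φ) = 16.526938·(0.46049417 − 0.47855183·0.88766273) = 0.590037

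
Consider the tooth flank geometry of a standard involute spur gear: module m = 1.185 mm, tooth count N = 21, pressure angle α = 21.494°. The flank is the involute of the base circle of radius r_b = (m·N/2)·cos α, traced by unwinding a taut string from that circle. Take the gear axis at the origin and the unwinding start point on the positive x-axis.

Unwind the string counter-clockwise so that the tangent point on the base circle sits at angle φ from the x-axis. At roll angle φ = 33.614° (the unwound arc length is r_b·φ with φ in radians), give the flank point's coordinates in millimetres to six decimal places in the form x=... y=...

pitch radius r_p = m·N/2 = 1.185·21/2 = 12.442500
base radius r_b = r_p·cos α = 12.442500·cos 21.494° = 11.577198
roll angle φ = 33.614° = 0.58667497 rad
x = r_b·(cos φ + φ·sin φ) = 11.577198·(0.83278600 + 0.58667497·0.55359505) = 13.401375
y = r_b·(sin φ − φ·cos φ) = 11.577198·(0.55359505 − 0.58667497·0.83278600) = 0.752753

x=13.401375 y=0.752753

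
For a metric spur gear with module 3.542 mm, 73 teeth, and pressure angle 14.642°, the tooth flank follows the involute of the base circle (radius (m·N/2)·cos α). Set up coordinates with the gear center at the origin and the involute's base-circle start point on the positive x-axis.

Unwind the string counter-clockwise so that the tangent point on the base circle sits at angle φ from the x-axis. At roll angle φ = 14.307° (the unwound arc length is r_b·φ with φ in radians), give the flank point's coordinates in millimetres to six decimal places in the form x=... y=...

x=128.923490 y=0.645133

pitch radius r_p = m·N/2 = 3.542·73/2 = 129.283000
base radius r_b = r_p·cos α = 129.283000·cos 14.642° = 125.084423
roll angle φ = 14.307° = 0.24970426 rad
x = r_b·(cos φ + φ·sin φ) = 125.084423·(0.96898555 + 0.24970426·0.24711740) = 128.923490
y = r_b·(sin φ − φ·cos φ) = 125.084423·(0.24711740 − 0.24970426·0.96898555) = 0.645133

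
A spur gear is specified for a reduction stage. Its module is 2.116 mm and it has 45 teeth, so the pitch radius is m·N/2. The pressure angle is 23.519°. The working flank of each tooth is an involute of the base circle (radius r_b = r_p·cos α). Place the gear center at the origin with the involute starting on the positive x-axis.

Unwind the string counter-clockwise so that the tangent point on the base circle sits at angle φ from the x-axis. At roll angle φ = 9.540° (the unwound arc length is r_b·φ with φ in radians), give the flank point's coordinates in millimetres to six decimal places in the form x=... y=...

x=44.255883 y=0.066986

pitch radius r_p = m·N/2 = 2.116·45/2 = 47.610000
base radius r_b = r_p·cos α = 47.610000·cos 23.519° = 43.654932
roll angle φ = 9.540° = 0.16650441 rad
x = r_b·(cos φ + φ·sin φ) = 43.654932·(0.98617014 + 0.16650441·0.16573612) = 44.255883
y = r_b·(sin φ − φ·cos φ) = 43.654932·(0.16573612 − 0.16650441·0.98617014) = 0.066986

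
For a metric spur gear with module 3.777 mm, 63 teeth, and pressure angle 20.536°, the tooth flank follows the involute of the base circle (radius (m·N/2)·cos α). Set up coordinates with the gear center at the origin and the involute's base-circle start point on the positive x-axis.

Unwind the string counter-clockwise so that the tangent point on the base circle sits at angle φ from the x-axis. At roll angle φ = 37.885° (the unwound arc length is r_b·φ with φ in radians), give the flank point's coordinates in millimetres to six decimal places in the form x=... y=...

pitch radius r_p = m·N/2 = 3.777·63/2 = 118.975500
base radius r_b = r_p·cos α = 118.975500·cos 20.536° = 111.414840
roll angle φ = 37.885° = 0.66121799 rad
x = r_b·(cos φ + φ·sin φ) = 111.414840·(0.78924488 + 0.66121799·0.61407860) = 133.172453
y = r_b·(sin φ − φ·cos φ) = 111.414840·(0.61407860 − 0.66121799·0.78924488) = 10.274196

x=133.172453 y=10.274196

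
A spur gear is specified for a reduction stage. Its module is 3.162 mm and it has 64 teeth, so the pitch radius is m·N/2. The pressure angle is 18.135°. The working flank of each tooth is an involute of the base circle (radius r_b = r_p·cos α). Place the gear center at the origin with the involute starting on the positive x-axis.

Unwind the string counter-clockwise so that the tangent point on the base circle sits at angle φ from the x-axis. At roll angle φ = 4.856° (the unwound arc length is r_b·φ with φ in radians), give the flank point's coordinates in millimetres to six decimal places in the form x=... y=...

pitch radius r_p = m·N/2 = 3.162·64/2 = 101.184000
base radius r_b = r_p·cos α = 101.184000·cos 18.135° = 96.157763
roll angle φ = 4.856° = 0.08475319 rad
x = r_b·(cos φ + φ·sin φ) = 96.157763·(0.99641060 + 0.08475319·0.08465176) = 96.502499
y = r_b·(sin φ − φ·cos φ) = 96.157763·(0.08465176 − 0.08475319·0.99641060) = 0.019499

x=96.502499 y=0.019499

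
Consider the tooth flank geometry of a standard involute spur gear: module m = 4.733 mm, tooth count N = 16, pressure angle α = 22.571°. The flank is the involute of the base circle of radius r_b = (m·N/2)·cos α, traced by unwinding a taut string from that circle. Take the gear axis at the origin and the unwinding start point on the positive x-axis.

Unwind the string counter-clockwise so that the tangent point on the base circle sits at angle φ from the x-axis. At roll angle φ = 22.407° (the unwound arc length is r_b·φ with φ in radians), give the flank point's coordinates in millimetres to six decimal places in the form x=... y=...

x=37.536116 y=0.686474

pitch radius r_p = m·N/2 = 4.733·16/2 = 37.864000
base radius r_b = r_p·cos α = 37.864000·cos 22.571° = 34.963792
roll angle φ = 22.407° = 0.39107593 rad
x = r_b·(cos φ + φ·sin φ) = 34.963792·(0.92449947 + 0.39107593·0.38118333) = 37.536116
y = r_b·(sin φ − φ·cos φ) = 34.963792·(0.38118333 − 0.39107593·0.92449947) = 0.686474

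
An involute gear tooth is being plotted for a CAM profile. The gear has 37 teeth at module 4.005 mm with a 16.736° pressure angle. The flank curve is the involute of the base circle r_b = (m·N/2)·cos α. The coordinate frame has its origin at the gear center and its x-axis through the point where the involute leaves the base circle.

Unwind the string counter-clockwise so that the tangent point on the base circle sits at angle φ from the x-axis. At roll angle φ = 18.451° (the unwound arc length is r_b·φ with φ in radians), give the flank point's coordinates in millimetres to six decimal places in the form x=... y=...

x=74.538338 y=0.781695

pitch radius r_p = m·N/2 = 4.005·37/2 = 74.092500
base radius r_b = r_p·cos α = 74.092500·cos 16.736° = 70.954071
roll angle φ = 18.451° = 0.32203070 rad
x = r_b·(cos φ + φ·sin φ) = 70.954071·(0.94859467 + 0.32203070·0.31649352) = 74.538338
y = r_b·(sin φ − φ·cos φ) = 70.954071·(0.31649352 − 0.32203070·0.94859467) = 0.781695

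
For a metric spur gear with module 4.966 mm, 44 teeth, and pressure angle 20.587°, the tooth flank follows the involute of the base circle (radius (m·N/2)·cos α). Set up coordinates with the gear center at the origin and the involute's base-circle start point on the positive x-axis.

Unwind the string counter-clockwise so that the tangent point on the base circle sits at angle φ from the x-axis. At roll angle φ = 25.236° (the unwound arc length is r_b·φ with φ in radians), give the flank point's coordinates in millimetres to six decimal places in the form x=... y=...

x=111.719664 y=2.856891

pitch radius r_p = m·N/2 = 4.966·44/2 = 109.252000
base radius r_b = r_p·cos α = 109.252000·cos 20.587° = 102.275095
roll angle φ = 25.236° = 0.44045129 rad
x = r_b·(cos φ + φ·sin φ) = 102.275095·(0.90455935 + 0.44045129·0.42634773) = 111.719664
y = r_b·(sin φ − φ·cos φ) = 102.275095·(0.42634773 − 0.44045129·0.90455935) = 2.856891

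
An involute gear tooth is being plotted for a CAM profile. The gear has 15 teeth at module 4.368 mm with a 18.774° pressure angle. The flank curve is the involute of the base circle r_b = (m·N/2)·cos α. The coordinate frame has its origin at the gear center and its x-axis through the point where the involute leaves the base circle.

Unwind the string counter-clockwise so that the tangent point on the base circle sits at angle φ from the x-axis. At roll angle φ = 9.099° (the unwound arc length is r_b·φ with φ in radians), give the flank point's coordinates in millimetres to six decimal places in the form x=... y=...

x=31.405677 y=0.041304

pitch radius r_p = m·N/2 = 4.368·15/2 = 32.760000
base radius r_b = r_p·cos α = 32.760000·cos 18.774° = 31.017017
roll angle φ = 9.099° = 0.15880751 rad
x = r_b·(cos φ + φ·sin φ) = 31.017017·(0.98741657 + 0.15880751·0.15814083) = 31.405677
y = r_b·(sin φ − φ·cos φ) = 31.017017·(0.15814083 − 0.15880751·0.98741657) = 0.041304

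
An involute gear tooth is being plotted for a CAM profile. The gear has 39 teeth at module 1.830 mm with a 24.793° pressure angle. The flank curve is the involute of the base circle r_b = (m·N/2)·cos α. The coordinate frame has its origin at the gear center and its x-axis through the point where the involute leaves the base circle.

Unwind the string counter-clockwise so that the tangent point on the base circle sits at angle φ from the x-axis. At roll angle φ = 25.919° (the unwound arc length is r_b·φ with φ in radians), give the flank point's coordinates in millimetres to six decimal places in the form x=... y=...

x=35.542953 y=0.979358

pitch radius r_p = m·N/2 = 1.830·39/2 = 35.685000
base radius r_b = r_p·cos α = 35.685000·cos 24.793° = 32.395868
roll angle φ = 25.919° = 0.45237189 rad
x = r_b·(cos φ + φ·sin φ) = 32.395868·(0.89941288 + 0.45237189·0.43710007) = 35.542953
y = r_b·(sin φ − φ·cos φ) = 32.395868·(0.43710007 − 0.45237189·0.89941288) = 0.979358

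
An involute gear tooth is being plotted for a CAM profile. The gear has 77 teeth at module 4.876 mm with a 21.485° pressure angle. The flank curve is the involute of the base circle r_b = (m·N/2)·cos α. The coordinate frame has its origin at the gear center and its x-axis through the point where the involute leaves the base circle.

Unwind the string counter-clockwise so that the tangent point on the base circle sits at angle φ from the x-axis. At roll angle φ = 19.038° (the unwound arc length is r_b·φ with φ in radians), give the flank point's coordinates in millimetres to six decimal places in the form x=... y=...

pitch radius r_p = m·N/2 = 4.876·77/2 = 187.726000
base radius r_b = r_p·cos α = 187.726000·cos 21.485° = 174.681575
roll angle φ = 19.038° = 0.33227578 rad
x = r_b·(cos φ + φ·sin φ) = 174.681575·(0.94530244 + 0.33227578·0.32619517) = 184.060089
y = r_b·(sin φ − φ·cos φ) = 174.681575·(0.32619517 − 0.33227578·0.94530244) = 2.112610

x=184.060089 y=2.112610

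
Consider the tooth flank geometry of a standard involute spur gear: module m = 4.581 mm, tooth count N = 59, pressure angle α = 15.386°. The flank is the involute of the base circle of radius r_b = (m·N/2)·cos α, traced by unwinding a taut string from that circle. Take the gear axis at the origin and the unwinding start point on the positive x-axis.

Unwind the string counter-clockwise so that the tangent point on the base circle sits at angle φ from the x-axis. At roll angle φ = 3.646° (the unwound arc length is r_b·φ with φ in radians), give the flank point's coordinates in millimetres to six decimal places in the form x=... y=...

pitch radius r_p = m·N/2 = 4.581·59/2 = 135.139500
base radius r_b = r_p·cos α = 135.139500·cos 15.386° = 130.296136
roll angle φ = 3.646° = 0.06363470 rad
x = r_b·(cos φ + φ·sin φ) = 130.296136·(0.99797600 + 0.06363470·0.06359177) = 130.559678
y = r_b·(sin φ − φ·cos φ) = 130.296136·(0.06359177 − 0.06363470·0.99797600) = 0.011187

x=130.559678 y=0.011187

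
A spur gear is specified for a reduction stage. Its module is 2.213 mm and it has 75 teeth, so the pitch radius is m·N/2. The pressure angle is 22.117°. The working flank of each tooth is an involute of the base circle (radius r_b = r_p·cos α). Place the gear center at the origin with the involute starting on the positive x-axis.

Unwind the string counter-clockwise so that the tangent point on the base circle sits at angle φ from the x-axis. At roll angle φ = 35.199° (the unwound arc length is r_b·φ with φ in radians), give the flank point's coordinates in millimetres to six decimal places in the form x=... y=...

pitch radius r_p = m·N/2 = 2.213·75/2 = 82.987500
base radius r_b = r_p·cos α = 82.987500·cos 22.117° = 76.881028
roll angle φ = 35.199° = 0.61433844 rad
x = r_b·(cos φ + φ·sin φ) = 76.881028·(0.81715496 + 0.61433844·0.57641805) = 90.048497
y = r_b·(sin φ − φ·cos φ) = 76.881028·(0.57641805 − 0.61433844·0.81715496) = 5.720590

x=90.048497 y=5.720590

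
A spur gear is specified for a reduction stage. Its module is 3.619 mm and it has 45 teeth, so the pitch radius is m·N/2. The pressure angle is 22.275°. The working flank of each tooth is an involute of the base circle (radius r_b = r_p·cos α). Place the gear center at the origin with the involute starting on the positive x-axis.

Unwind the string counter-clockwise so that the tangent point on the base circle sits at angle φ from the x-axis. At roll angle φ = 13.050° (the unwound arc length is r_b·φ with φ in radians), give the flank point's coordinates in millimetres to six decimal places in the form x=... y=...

pitch radius r_p = m·N/2 = 3.619·45/2 = 81.427500
base radius r_b = r_p·cos α = 81.427500·cos 22.275° = 75.350989
roll angle φ = 13.050° = 0.22776547 rad
x = r_b·(cos φ + φ·sin φ) = 75.350989·(0.97417339 + 0.22776547·0.22580127) = 77.280209
y = r_b·(sin φ − φ·cos φ) = 75.350989·(0.22580127 − 0.22776547·0.97417339) = 0.295241

x=77.280209 y=0.295241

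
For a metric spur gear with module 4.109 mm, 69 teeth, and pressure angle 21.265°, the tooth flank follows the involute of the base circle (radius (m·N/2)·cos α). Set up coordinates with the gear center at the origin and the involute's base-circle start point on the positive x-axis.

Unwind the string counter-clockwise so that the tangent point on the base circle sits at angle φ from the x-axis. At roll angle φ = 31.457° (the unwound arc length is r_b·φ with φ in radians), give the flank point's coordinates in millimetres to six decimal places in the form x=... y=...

x=150.543798 y=7.070424

pitch radius r_p = m·N/2 = 4.109·69/2 = 141.760500
base radius r_b = r_p·cos α = 141.760500·cos 21.265° = 132.108446
roll angle φ = 31.457° = 0.54902822 rad
x = r_b·(cos φ + φ·sin φ) = 132.108446·(0.85303205 + 0.54902822·0.52185852) = 150.543798
y = r_b·(sin φ − φ·cos φ) = 132.108446·(0.52185852 − 0.54902822·0.85303205) = 7.070424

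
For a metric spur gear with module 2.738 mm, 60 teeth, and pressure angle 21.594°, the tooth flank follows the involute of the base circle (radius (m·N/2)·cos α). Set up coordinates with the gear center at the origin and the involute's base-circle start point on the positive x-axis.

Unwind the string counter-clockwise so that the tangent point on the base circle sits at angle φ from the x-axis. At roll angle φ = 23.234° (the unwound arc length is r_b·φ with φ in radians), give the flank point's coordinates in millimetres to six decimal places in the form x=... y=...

x=82.398693 y=1.669843

pitch radius r_p = m·N/2 = 2.738·60/2 = 82.140000
base radius r_b = r_p·cos α = 82.140000·cos 21.594° = 76.375007
roll angle φ = 23.234° = 0.40550980 rad
x = r_b·(cos φ + φ·sin φ) = 76.375007·(0.91890141 + 0.40550980·0.39448727) = 82.398693
y = r_b·(sin φ − φ·cos φ) = 76.375007·(0.39448727 − 0.40550980·0.91890141) = 1.669843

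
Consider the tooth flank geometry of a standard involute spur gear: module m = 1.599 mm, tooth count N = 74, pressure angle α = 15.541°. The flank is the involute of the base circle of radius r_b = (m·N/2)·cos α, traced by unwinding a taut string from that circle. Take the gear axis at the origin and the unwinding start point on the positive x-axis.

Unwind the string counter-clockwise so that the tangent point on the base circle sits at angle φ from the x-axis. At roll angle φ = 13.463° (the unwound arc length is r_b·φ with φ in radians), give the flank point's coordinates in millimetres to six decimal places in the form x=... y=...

x=58.551845 y=0.245138

pitch radius r_p = m·N/2 = 1.599·74/2 = 59.163000
base radius r_b = r_p·cos α = 59.163000·cos 15.541° = 56.999940
roll angle φ = 13.463° = 0.23497368 rad
x = r_b·(cos φ + φ·sin φ) = 56.999940·(0.97252047 + 0.23497368·0.23281739) = 58.551845
y = r_b·(sin φ − φ·cos φ) = 56.999940·(0.23281739 − 0.23497368·0.97252047) = 0.245138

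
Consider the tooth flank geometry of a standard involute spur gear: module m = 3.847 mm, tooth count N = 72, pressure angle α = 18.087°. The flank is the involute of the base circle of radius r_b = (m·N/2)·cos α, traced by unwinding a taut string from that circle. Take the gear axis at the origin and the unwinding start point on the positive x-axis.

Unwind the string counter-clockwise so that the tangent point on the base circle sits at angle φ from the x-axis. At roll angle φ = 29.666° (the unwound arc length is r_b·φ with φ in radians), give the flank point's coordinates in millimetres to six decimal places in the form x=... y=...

pitch radius r_p = m·N/2 = 3.847·72/2 = 138.492000
base radius r_b = r_p·cos α = 138.492000·cos 18.087° = 131.648584
roll angle φ = 29.666° = 0.51776938 rad
x = r_b·(cos φ + φ·sin φ) = 131.648584·(0.86892537 + 0.51776938·0.49494312) = 148.129902
y = r_b·(sin φ − φ·cos φ) = 131.648584·(0.49494312 − 0.51776938·0.86892537) = 5.929476

x=148.129902 y=5.929476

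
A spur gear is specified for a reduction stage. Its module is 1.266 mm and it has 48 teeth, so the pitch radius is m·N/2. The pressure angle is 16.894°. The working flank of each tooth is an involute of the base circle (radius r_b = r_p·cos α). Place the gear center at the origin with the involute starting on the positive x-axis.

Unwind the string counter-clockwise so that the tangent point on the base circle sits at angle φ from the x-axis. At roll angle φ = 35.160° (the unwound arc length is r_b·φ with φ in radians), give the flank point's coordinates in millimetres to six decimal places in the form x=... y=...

x=34.042128 y=2.156255

pitch radius r_p = m·N/2 = 1.266·48/2 = 30.384000
base radius r_b = r_p·cos α = 30.384000·cos 16.894° = 29.072749
roll angle φ = 35.160° = 0.61365777 rad
x = r_b·(cos φ + φ·sin φ) = 29.072749·(0.81754712 + 0.61365777·0.57586170) = 34.042128
y = r_b·(sin φ − φ·cos φ) = 29.072749·(0.57586170 − 0.61365777·0.81754712) = 2.156255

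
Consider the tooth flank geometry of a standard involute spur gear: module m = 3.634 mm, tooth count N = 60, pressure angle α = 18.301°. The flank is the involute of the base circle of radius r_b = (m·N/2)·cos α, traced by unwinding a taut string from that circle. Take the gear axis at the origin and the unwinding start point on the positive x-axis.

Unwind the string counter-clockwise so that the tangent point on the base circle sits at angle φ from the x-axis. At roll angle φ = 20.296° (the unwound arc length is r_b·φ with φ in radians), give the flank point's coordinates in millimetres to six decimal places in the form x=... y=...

pitch radius r_p = m·N/2 = 3.634·60/2 = 109.020000
base radius r_b = r_p·cos α = 109.020000·cos 18.301° = 103.505768
roll angle φ = 20.296° = 0.35423202 rad
x = r_b·(cos φ + φ·sin φ) = 103.505768·(0.93791315 + 0.35423202·0.34687017) = 109.797436
y = r_b·(sin φ − φ·cos φ) = 103.505768·(0.34687017 − 0.35423202·0.93791315) = 1.514424

x=109.797436 y=1.514424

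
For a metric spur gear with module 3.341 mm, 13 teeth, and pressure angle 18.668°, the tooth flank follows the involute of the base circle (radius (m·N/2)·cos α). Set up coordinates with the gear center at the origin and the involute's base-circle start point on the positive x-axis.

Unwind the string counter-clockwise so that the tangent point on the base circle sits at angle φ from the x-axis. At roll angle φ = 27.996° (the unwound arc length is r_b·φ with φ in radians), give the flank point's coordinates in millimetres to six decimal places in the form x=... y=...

pitch radius r_p = m·N/2 = 3.341·13/2 = 21.716500
base radius r_b = r_p·cos α = 21.716500·cos 18.668° = 20.573977
roll angle φ = 27.996° = 0.48862238 rad
x = r_b·(cos φ + φ·sin φ) = 20.573977·(0.88298037 + 0.48862238·0.46940992) = 22.885352
y = r_b·(sin φ − φ·cos φ) = 20.573977·(0.46940992 − 0.48862238·0.88298037) = 0.781111

x=22.885352 y=0.781111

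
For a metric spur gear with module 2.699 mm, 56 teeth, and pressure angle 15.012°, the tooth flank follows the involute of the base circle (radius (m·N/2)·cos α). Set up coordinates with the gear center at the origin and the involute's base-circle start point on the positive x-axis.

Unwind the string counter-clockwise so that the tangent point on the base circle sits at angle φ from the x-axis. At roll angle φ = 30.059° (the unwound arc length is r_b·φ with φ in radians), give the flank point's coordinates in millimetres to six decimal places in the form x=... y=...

pitch radius r_p = m·N/2 = 2.699·56/2 = 75.572000
base radius r_b = r_p·cos α = 75.572000·cos 15.012° = 72.992848
roll angle φ = 30.059° = 0.52462852 rad
x = r_b·(cos φ + φ·sin φ) = 72.992848·(0.86551007 + 0.52462852·0.50089152) = 82.357251
y = r_b·(sin φ − φ·cos φ) = 72.992848·(0.50089152 − 0.52462852·0.86551007) = 3.417543

x=82.357251 y=3.417543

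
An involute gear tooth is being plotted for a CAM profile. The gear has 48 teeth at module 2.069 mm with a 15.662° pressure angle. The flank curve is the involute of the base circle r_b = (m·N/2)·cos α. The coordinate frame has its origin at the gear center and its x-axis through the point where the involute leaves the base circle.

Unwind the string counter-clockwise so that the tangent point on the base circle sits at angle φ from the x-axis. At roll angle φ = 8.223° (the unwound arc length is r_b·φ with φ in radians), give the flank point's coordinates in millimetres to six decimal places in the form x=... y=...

pitch radius r_p = m·N/2 = 2.069·48/2 = 49.656000
base radius r_b = r_p·cos α = 49.656000·cos 15.662° = 47.812323
roll angle φ = 8.223° = 0.14351842 rad
x = r_b·(cos φ + φ·sin φ) = 47.812323·(0.98971890 + 0.14351842·0.14302624) = 48.302198
y = r_b·(sin φ − φ·cos φ) = 47.812323·(0.14302624 − 0.14351842·0.98971890) = 0.047016

x=48.302198 y=0.047016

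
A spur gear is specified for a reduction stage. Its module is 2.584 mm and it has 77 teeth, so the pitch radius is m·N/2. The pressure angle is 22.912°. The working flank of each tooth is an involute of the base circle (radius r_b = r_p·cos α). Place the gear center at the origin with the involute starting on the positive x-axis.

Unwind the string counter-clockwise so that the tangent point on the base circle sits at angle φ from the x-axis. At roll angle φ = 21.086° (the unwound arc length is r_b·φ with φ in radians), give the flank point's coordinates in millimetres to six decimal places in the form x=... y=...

x=97.632034 y=1.501972

pitch radius r_p = m·N/2 = 2.584·77/2 = 99.484000
base radius r_b = r_p·cos α = 99.484000·cos 22.912° = 91.635099
roll angle φ = 21.086° = 0.36802013 rad
x = r_b·(cos φ + φ·sin φ) = 91.635099·(0.93304147 + 0.36802013·0.35976883) = 97.632034
y = r_b·(sin φ − φ·cos φ) = 91.635099·(0.35976883 − 0.36802013·0.93304147) = 1.501972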